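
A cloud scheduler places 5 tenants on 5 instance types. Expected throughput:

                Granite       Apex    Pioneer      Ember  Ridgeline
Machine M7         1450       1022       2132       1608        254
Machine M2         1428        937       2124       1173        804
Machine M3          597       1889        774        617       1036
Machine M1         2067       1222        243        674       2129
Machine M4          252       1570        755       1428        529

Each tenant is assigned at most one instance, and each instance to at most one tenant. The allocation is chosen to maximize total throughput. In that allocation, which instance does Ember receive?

Optimal: Granite→Machine M7 (1450 ops/s), Apex→Machine M3 (1889 ops/s), Pioneer→Machine M2 (2124 ops/s), Ember→Machine M4 (1428 ops/s), Ridgeline→Machine M1 (2129 ops/s) — total 1450+1889+2124+1428+2129 = 9020 ops/s.
Max-entry greedy (repeatedly take the single best remaining cell) gives 9006 ops/s, worse by 14.
No other one-to-one assignment exceeds 9020 ops/s.
Ember's own top instance is Machine M7 (1608 ops/s), but forcing Ember→Machine M7 and reassigning the rest optimally gives only 8405 ops/s — worse by 615.

Ember receives Machine M4.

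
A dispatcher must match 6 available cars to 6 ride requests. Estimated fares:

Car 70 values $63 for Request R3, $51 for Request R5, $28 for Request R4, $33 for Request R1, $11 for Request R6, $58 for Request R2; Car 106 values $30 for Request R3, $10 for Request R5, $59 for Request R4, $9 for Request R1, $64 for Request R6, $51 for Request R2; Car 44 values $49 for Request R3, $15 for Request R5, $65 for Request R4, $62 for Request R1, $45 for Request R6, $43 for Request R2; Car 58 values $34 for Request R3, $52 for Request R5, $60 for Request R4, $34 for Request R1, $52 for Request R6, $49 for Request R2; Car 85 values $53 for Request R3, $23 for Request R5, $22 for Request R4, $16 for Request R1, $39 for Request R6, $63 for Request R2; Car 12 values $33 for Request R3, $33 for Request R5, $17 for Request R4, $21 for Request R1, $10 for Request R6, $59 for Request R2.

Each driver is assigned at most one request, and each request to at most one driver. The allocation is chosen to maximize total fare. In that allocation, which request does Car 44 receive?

Car 44 receives Request R1.

This is a one-to-one assignment (maximum-weight bipartite matching).
Optimal: Car 70→Request R5 ($51), Car 106→Request R6 ($64), Car 44→Request R1 ($62), Car 58→Request R4 ($60), Car 85→Request R3 ($53), Car 12→Request R2 ($59) — total 51+64+62+60+53+59 = $349.
Row-greedy (each driver in turn takes its best remaining request) gives $328, worse by 21.
Car 44's own top request is Request R4 ($65), but forcing Car 44→Request R4 and reassigning the rest optimally gives only $328 — worse by 21.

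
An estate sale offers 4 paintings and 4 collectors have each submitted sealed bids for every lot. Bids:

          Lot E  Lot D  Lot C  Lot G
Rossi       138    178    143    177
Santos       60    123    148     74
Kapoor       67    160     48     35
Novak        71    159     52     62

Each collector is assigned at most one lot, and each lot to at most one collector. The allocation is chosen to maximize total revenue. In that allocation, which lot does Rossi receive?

Rossi receives Lot G.

This is a one-to-one assignment (maximum-weight bipartite matching).
Optimal: Rossi→Lot G ($177), Santos→Lot C ($148), Kapoor→Lot D ($160), Novak→Lot E ($71) — total 177+148+160+71 = $556.
Max-entry greedy (repeatedly take the single best remaining cell) gives $432, worse by 124.
Next-best assignment: Rossi→Lot G, Santos→Lot C, Kapoor→Lot E, Novak→Lot D = $551.
Checked against all permutations: $556 is optimal.
Rossi's own top lot is Lot D ($178), but forcing Rossi→Lot D and reassigning the rest optimally gives only $455 — worse by 101.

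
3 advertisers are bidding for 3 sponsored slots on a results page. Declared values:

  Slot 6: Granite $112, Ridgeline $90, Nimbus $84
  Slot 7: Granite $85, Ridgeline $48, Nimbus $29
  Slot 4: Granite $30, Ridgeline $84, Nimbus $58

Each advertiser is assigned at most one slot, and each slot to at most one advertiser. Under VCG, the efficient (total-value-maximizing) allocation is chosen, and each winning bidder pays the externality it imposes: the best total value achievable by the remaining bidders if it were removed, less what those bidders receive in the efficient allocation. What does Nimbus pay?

Nimbus pays $27.

Efficient allocation: Granite→Slot 7 ($85), Ridgeline→Slot 4 ($84), Nimbus→Slot 6 ($84); total welfare W = $253.
Nimbus receives Slot 6 at value $84, so the others get W − 84 = $169.
Without Nimbus: best allocation of the remaining 2 bidders over all 3 slots is Granite→Slot 6 ($112), Ridgeline→Slot 4 ($84), total $196.
VCG payment = (others' best without Nimbus) − (others' welfare with Nimbus) = 196 − 169 = $27.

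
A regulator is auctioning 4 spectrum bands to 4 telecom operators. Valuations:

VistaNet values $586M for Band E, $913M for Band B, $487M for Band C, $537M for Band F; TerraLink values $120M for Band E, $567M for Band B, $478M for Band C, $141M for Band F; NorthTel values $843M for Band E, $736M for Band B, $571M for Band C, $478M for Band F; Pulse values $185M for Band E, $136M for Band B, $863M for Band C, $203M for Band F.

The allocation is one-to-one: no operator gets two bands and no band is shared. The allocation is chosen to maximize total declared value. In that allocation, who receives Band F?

VistaNet receives Band F.

This is the linear assignment problem.
Optimal: VistaNet→Band F ($537M), TerraLink→Band B ($567M), NorthTel→Band E ($843M), Pulse→Band C ($863M) — total 537+567+843+863 = $2810M.
Max-entry greedy (repeatedly take the single best remaining cell) gives $2760M, worse by 50.
Swapping TerraLink↔Pulse (TerraLink→Band C $478M, Pulse→Band B $136M) loses 816.
VistaNet's own top band is Band B ($913M), but forcing VistaNet→Band B and reassigning the rest optimally gives only $2760M — worse by 50.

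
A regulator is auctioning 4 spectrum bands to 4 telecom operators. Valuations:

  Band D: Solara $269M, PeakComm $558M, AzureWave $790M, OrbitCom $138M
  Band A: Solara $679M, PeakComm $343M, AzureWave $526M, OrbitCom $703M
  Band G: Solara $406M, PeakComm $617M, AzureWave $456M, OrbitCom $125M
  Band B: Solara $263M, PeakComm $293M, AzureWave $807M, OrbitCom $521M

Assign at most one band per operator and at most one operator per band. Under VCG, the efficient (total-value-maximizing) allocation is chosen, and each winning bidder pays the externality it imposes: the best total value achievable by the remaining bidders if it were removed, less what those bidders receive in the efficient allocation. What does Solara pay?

Solara pays $199M.

Efficient allocation: Solara→Band A ($679M), PeakComm→Band G ($617M), AzureWave→Band D ($790M), OrbitCom→Band B ($521M); total welfare W = $2607M.
Solara receives Band A at value $679M, so the others get W − 679 = $1928M.
Without Solara: best allocation of the remaining 3 bidders over all 4 bands is PeakComm→Band G ($617M), AzureWave→Band B ($807M), OrbitCom→Band A ($703M), total $2127M.
VCG payment = (others' best without Solara) − (others' welfare with Solara) = 2127 − 1928 = $199M.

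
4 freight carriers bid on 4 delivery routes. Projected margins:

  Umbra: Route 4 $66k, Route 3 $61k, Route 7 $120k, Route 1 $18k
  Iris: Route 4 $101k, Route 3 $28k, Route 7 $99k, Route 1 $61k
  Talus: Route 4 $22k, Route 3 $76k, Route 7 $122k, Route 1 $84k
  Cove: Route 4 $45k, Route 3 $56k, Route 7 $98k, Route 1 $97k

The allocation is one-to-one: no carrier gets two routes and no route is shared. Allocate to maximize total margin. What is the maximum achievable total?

This is a one-to-one assignment (maximum-weight bipartite matching).
Optimal: Umbra→Route 7 ($120k), Iris→Route 4 ($101k), Talus→Route 3 ($76k), Cove→Route 1 ($97k) — total 120+101+76+97 = $394k.
Max-entry greedy (repeatedly take the single best remaining cell) gives $381k, worse by 13.
Next-best assignment: Umbra→Route 3, Iris→Route 4, Talus→Route 7, Cove→Route 1 = $381k.
Every other assignment is strictly worse.

Max total: $394k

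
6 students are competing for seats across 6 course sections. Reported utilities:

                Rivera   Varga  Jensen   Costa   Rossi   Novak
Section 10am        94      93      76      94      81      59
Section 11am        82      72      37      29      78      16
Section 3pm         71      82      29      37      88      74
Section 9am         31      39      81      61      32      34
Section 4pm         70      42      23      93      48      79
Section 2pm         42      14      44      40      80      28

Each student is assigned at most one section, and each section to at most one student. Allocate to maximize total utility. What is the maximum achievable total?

Max total: 503 points

Optimal: Rivera→Section 11am (82 points), Varga→Section 10am (93 points), Jensen→Section 9am (81 points), Costa→Section 4pm (93 points), Rossi→Section 2pm (80 points), Novak→Section 3pm (74 points) — total 82+93+81+93+80+74 = 503 points.
Column-greedy (each section in turn goes to its best remaining student) gives 456 points, worse by 47.
No other one-to-one assignment exceeds 503 points.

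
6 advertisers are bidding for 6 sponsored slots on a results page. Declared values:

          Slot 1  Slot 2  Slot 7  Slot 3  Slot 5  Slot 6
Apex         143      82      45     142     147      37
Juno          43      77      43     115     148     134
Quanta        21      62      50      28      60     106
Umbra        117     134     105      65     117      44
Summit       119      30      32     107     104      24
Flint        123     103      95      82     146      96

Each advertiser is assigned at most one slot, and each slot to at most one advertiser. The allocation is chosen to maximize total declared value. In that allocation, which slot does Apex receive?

This is a one-to-one assignment (maximum-weight bipartite matching).
Optimal: Apex→Slot 3 ($142), Juno→Slot 5 ($148), Quanta→Slot 6 ($106), Umbra→Slot 2 ($134), Summit→Slot 1 ($119), Flint→Slot 7 ($95) — total 142+148+106+134+119+95 = $744.
Column-greedy (each slot in turn goes to its best remaining advertiser) gives $697, worse by 47.
Next-best assignment: Apex→Slot 1, Juno→Slot 5, Quanta→Slot 6, Umbra→Slot 2, Summit→Slot 3, Flint→Slot 7 = $733.
Swapping Summit↔Juno (Summit→Slot 5 $104, Juno→Slot 1 $43) loses 120.
Checked against all permutations: $744 is optimal.
Apex's own top slot is Slot 5 ($147), but forcing Apex→Slot 5 and reassigning the rest optimally gives only $716 — worse by 28.

Apex receives Slot 3.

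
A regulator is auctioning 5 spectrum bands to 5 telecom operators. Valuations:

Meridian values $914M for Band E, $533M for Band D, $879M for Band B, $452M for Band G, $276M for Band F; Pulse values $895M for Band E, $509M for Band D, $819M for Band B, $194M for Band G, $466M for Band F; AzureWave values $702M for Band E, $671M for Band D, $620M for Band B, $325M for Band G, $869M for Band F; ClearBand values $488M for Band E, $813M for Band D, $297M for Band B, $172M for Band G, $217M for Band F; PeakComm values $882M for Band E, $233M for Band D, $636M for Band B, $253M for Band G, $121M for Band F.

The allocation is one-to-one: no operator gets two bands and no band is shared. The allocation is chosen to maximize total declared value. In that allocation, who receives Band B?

Pulse receives Band B.

Optimal: Meridian→Band G ($452M), Pulse→Band B ($819M), AzureWave→Band F ($869M), ClearBand→Band D ($813M), PeakComm→Band E ($882M) — total 452+819+869+813+882 = $3835M.
Checked against all permutations: $3835M is optimal.
Pulse's own top band is Band E ($895M), but forcing Pulse→Band E and reassigning the rest optimally gives only $3709M — worse by 126.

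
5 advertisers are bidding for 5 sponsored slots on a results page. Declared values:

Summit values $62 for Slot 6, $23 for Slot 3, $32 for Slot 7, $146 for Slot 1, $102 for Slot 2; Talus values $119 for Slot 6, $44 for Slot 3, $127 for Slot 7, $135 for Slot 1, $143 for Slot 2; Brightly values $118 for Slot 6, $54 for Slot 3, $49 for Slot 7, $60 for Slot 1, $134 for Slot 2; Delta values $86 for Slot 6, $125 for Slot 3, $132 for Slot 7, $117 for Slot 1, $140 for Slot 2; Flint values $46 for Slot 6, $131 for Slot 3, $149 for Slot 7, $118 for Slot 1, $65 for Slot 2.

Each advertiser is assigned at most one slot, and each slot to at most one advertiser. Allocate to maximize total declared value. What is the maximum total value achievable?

Treat this as an assignment problem: match each advertiser to one slot.
Optimal: Summit→Slot 1 ($146), Talus→Slot 2 ($143), Brightly→Slot 6 ($118), Delta→Slot 3 ($125), Flint→Slot 7 ($149) — total 146+143+118+125+149 = $681.
Column-greedy (each slot in turn goes to its best remaining advertiser) gives $662, worse by 19.
Next-best assignment: Summit→Slot 1, Talus→Slot 6, Brightly→Slot 2, Delta→Slot 3, Flint→Slot 7 = $673.

Maximum total: $681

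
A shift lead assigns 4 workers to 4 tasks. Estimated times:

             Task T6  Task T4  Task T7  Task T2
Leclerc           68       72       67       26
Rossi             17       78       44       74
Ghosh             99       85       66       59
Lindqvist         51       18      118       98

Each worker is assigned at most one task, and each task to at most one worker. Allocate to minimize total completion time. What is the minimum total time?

This is a one-to-one assignment (minimum-cost bipartite matching).
Optimal: Leclerc→Task T2 (26 min), Rossi→Task T6 (17 min), Ghosh→Task T7 (66 min), Lindqvist→Task T4 (18 min) — total 26+17+66+18 = 127 min.
Next-best assignment: Leclerc→Task T7, Rossi→Task T6, Ghosh→Task T2, Lindqvist→Task T4 = 161 min.
Swapping Ghosh↔Lindqvist (Ghosh→Task T4 85 min, Lindqvist→Task T7 118 min) adds 119.

Min total: 127 min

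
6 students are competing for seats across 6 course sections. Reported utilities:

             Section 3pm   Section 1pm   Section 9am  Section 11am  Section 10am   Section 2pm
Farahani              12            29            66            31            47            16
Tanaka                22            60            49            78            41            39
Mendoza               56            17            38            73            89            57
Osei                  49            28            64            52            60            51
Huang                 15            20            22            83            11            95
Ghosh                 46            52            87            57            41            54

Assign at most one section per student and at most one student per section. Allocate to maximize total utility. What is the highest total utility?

Maximum total: 429 points

Treat this as an assignment problem: match each student to one section.
Optimal: Farahani→Section 9am (66 points), Tanaka→Section 11am (78 points), Mendoza→Section 10am (89 points), Osei→Section 3pm (49 points), Huang→Section 2pm (95 points), Ghosh→Section 1pm (52 points) — total 66+78+89+49+95+52 = 429 points.
Next-best assignment: Farahani→Section 1pm, Tanaka→Section 11am, Mendoza→Section 10am, Osei→Section 3pm, Huang→Section 2pm, Ghosh→Section 9am = 427 points.
Checked against all permutations: 429 points is optimal.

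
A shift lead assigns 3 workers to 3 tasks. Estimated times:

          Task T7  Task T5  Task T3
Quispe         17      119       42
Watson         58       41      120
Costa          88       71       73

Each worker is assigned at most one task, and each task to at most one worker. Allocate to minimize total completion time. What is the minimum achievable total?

Min total: 131 min

Optimal: Quispe→Task T7 (17 min), Watson→Task T5 (41 min), Costa→Task T3 (73 min) — total 17+41+73 = 131 min.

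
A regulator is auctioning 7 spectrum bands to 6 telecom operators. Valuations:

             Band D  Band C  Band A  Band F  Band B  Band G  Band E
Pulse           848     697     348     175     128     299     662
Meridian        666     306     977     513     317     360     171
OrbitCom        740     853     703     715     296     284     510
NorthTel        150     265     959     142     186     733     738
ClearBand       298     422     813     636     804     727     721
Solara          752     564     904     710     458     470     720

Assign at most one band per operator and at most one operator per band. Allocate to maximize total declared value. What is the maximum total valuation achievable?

Optimal: Pulse→Band D ($848M), Meridian→Band A ($977M), OrbitCom→Band C ($853M), NorthTel→Band G ($733M), ClearBand→Band B ($804M), Solara→Band E ($720M) — total 848+977+853+733+804+720 = $4935M.
Max-entry greedy (repeatedly take the single best remaining cell) gives $4930M, worse by 5.
Checked against all permutations: $4935M is optimal.

Max total: $4935M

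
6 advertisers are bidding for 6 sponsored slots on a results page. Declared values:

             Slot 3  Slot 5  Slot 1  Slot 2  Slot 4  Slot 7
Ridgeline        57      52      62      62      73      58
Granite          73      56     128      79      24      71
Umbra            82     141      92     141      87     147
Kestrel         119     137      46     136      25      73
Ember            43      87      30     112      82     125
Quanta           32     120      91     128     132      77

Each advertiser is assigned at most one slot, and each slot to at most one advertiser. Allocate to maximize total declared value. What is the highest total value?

Maximum total: $720

Optimal: Ridgeline→Slot 3 ($57), Granite→Slot 1 ($128), Umbra→Slot 2 ($141), Kestrel→Slot 5 ($137), Ember→Slot 7 ($125), Quanta→Slot 4 ($132) — total 57+128+141+137+125+132 = $720.
Row-greedy (each advertiser in turn takes its best remaining slot) gives $629, worse by 91.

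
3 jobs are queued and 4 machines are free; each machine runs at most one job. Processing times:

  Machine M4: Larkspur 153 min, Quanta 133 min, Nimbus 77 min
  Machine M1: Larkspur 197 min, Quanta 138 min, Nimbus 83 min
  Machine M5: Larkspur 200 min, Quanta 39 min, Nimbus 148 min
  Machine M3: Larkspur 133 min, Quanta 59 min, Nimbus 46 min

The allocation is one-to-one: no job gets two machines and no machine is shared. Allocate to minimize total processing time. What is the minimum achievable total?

Min total: 238 min

Optimal: Larkspur→Machine M4 (153 min), Quanta→Machine M5 (39 min), Nimbus→Machine M3 (46 min) — total 153+39+46 = 238 min.
Checked against all permutations: 238 min is optimal.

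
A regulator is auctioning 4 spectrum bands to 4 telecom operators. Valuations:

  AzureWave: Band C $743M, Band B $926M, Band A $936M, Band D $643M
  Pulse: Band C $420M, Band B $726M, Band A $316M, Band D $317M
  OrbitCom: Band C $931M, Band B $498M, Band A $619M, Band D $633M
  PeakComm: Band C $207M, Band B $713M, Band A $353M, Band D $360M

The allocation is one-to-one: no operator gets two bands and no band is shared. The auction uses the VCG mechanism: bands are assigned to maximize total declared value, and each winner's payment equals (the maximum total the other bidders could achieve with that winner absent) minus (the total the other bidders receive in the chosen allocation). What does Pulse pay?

Efficient allocation: AzureWave→Band A ($936M), Pulse→Band B ($726M), OrbitCom→Band C ($931M), PeakComm→Band D ($360M); total welfare W = $2953M.
Pulse receives Band B at value $726M, so the others get W − 726 = $2227M.
Without Pulse: best allocation of the remaining 3 bidders over all 4 bands is AzureWave→Band A ($936M), OrbitCom→Band C ($931M), PeakComm→Band B ($713M), total $2580M.
VCG payment = (others' best without Pulse) − (others' welfare with Pulse) = 2580 − 2227 = $353M.

Pulse pays $353M.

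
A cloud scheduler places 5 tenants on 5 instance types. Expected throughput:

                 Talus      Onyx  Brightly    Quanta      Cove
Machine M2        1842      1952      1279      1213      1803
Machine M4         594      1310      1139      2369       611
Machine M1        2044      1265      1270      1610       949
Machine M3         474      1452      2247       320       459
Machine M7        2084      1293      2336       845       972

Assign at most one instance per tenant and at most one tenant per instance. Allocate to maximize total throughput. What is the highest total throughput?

Maximum total: 10004 ops/s

This is the linear assignment problem.
Optimal: Talus→Machine M1 (2044 ops/s), Onyx→Machine M3 (1452 ops/s), Brightly→Machine M7 (2336 ops/s), Quanta→Machine M4 (2369 ops/s), Cove→Machine M2 (1803 ops/s) — total 2044+1452+2336+2369+1803 = 10004 ops/s.
Column-greedy (each instance in turn goes to its best remaining tenant) gives 9584 ops/s, worse by 420.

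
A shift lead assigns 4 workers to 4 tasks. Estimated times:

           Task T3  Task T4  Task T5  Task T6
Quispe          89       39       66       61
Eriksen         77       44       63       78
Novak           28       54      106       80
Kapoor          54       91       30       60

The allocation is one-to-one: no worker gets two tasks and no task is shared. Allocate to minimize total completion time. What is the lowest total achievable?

Minimum total: 163 min

Optimal: Quispe→Task T6 (61 min), Eriksen→Task T4 (44 min), Novak→Task T3 (28 min), Kapoor→Task T5 (30 min) — total 61+44+28+30 = 163 min.
Row-greedy (each worker in turn takes its cheapest remaining task) gives 190 min, worse by 27.
Next-best assignment: Quispe→Task T4, Eriksen→Task T6, Novak→Task T3, Kapoor→Task T5 = 175 min.
Every other assignment is strictly worse.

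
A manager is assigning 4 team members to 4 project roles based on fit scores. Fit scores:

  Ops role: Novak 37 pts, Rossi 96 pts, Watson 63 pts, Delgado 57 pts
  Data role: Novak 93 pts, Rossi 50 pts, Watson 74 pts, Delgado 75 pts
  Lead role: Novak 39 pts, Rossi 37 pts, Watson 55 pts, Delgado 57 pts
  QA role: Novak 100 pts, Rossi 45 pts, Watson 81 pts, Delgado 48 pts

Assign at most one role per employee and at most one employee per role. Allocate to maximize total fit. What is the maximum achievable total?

Maximum total: 327 pts

This is a one-to-one assignment (maximum-weight bipartite matching).
Optimal: Novak→Data role (93 pts), Rossi→Ops role (96 pts), Watson→QA role (81 pts), Delgado→Lead role (57 pts) — total 93+96+81+57 = 327 pts.
Max-entry greedy (repeatedly take the single best remaining cell) gives 326 pts, worse by 1.
Swapping Watson↔Delgado (Watson→Lead role 55 pts, Delgado→QA role 48 pts) loses 35.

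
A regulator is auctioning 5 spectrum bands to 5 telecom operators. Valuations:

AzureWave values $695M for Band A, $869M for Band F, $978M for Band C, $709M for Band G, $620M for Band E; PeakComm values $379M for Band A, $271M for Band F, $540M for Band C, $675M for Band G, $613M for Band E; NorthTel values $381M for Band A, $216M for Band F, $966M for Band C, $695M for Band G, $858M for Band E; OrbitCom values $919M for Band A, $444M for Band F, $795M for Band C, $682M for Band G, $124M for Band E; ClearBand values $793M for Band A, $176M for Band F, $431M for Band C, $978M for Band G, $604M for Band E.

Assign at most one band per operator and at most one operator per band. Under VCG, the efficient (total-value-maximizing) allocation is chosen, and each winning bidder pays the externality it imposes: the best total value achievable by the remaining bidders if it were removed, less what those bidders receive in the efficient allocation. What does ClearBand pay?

Efficient allocation: AzureWave→Band F ($869M), PeakComm→Band E ($613M), NorthTel→Band C ($966M), OrbitCom→Band A ($919M), ClearBand→Band G ($978M); total welfare W = $4345M.
ClearBand receives Band G at value $978M, so the others get W − 978 = $3367M.
Without ClearBand: best allocation of the remaining 4 bidders over all 5 bands is AzureWave→Band C ($978M), PeakComm→Band G ($675M), NorthTel→Band E ($858M), OrbitCom→Band A ($919M), total $3430M.
VCG payment = (others' best without ClearBand) − (others' welfare with ClearBand) = 3430 − 3367 = $63M.

ClearBand pays $63M.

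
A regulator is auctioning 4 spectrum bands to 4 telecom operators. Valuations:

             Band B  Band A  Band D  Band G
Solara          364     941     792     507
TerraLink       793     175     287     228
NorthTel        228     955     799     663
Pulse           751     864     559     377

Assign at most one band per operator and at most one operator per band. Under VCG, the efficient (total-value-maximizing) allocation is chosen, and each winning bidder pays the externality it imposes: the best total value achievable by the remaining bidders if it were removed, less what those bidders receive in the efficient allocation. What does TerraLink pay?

TerraLink pays $179M.

Efficient allocation: Solara→Band D ($792M), TerraLink→Band B ($793M), NorthTel→Band G ($663M), Pulse→Band A ($864M); total welfare W = $3112M.
TerraLink receives Band B at value $793M, so the others get W − 793 = $2319M.
Without TerraLink: best allocation of the remaining 3 bidders over all 4 bands is Solara→Band D ($792M), NorthTel→Band A ($955M), Pulse→Band B ($751M), total $2498M.
VCG payment = (others' best without TerraLink) − (others' welfare with TerraLink) = 2498 − 2319 = $179M.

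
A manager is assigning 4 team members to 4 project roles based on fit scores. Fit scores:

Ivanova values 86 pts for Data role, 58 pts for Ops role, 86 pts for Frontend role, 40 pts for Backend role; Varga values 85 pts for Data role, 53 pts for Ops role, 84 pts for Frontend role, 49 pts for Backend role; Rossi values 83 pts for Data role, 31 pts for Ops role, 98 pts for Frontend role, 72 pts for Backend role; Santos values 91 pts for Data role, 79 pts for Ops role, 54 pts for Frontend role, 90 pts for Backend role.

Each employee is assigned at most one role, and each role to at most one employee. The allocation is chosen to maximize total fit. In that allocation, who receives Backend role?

Optimal: Ivanova→Ops role (58 pts), Varga→Data role (85 pts), Rossi→Frontend role (98 pts), Santos→Backend role (90 pts) — total 58+85+98+90 = 331 pts.
Next-best assignment: Ivanova→Data role, Varga→Ops role, Rossi→Frontend role, Santos→Backend role = 327 pts.
Every other assignment is strictly worse.
Santos's own top role is Data role (91 pts), but forcing Santos→Data role and reassigning the rest optimally gives only 305 pts — worse by 26.

Santos receives Backend role.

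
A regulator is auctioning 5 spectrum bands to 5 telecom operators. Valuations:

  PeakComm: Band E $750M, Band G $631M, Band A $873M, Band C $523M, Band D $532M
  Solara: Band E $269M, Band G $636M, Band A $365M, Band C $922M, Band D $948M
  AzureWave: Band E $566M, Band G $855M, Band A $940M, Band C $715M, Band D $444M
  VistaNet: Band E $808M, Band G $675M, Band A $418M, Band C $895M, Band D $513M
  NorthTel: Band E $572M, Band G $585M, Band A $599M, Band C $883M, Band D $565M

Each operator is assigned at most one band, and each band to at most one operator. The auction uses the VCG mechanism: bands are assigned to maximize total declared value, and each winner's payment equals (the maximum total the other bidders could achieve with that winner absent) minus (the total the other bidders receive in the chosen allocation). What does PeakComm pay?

Efficient allocation: PeakComm→Band A ($873M), Solara→Band D ($948M), AzureWave→Band G ($855M), VistaNet→Band E ($808M), NorthTel→Band C ($883M); total welfare W = $4367M.
PeakComm receives Band A at value $873M, so the others get W − 873 = $3494M.
Without PeakComm: best allocation of the remaining 4 bidders over all 5 bands is Solara→Band D ($948M), AzureWave→Band A ($940M), VistaNet→Band E ($808M), NorthTel→Band C ($883M), total $3579M.
VCG payment = (others' best without PeakComm) − (others' welfare with PeakComm) = 3579 − 3494 = $85M.

PeakComm pays $85M.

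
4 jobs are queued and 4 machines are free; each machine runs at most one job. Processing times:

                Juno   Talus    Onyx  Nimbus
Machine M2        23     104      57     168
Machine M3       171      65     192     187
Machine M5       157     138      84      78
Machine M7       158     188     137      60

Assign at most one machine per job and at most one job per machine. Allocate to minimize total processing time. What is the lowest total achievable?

This is the linear assignment problem.
Optimal: Juno→Machine M2 (23 min), Talus→Machine M3 (65 min), Onyx→Machine M5 (84 min), Nimbus→Machine M7 (60 min) — total 23+65+84+60 = 232 min.
Column-greedy (each machine in turn goes to its cheapest remaining job) gives 303 min, worse by 71.

Min total: 232 min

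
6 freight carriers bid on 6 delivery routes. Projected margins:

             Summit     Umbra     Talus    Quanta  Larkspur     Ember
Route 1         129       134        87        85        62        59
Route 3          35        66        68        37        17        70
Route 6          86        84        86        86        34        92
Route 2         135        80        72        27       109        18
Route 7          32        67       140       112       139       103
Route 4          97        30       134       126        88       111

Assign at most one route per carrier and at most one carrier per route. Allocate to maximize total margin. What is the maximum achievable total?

Maximum total: $698k

Treat this as an assignment problem: match each carrier to one route.
Optimal: Summit→Route 2 ($135k), Umbra→Route 1 ($134k), Talus→Route 4 ($134k), Quanta→Route 6 ($86k), Larkspur→Route 7 ($139k), Ember→Route 3 ($70k) — total 135+134+134+86+139+70 = $698k.
Row-greedy (each carrier in turn takes its best remaining route) gives $639k, worse by 59.
Swapping Talus↔Ember (Talus→Route 3 $68k, Ember→Route 4 $111k) loses 25.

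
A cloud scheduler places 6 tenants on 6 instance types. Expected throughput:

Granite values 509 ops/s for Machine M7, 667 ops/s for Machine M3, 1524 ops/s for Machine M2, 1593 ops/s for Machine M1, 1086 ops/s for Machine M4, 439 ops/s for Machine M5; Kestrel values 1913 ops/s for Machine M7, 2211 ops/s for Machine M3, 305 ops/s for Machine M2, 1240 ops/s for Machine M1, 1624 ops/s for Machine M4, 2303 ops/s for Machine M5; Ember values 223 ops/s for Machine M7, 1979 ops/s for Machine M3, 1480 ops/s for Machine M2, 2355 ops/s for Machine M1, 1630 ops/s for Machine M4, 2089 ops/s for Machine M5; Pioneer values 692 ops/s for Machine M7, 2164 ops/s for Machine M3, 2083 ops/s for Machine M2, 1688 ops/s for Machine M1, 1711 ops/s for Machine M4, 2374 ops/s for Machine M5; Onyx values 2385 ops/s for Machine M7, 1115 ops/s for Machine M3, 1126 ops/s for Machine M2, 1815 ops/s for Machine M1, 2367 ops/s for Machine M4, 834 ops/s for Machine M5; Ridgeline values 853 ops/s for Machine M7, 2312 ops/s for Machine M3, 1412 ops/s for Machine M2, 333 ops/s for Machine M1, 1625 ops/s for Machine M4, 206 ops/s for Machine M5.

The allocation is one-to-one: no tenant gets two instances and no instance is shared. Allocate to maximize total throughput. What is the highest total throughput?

This is a one-to-one assignment (maximum-weight bipartite matching).
Optimal: Granite→Machine M2 (1524 ops/s), Kestrel→Machine M7 (1913 ops/s), Ember→Machine M1 (2355 ops/s), Pioneer→Machine M5 (2374 ops/s), Onyx→Machine M4 (2367 ops/s), Ridgeline→Machine M3 (2312 ops/s) — total 1524+1913+2355+2374+2367+2312 = 12845 ops/s.
Column-greedy (each instance in turn goes to its best remaining tenant) gives 11198 ops/s, worse by 1647.
Next-best assignment: Granite→Machine M2, Kestrel→Machine M5, Ember→Machine M1, Pioneer→Machine M4, Onyx→Machine M7, Ridgeline→Machine M3 = 12590 ops/s.
Checked against all permutations: 12845 ops/s is optimal.

Max total: 12845 ops/s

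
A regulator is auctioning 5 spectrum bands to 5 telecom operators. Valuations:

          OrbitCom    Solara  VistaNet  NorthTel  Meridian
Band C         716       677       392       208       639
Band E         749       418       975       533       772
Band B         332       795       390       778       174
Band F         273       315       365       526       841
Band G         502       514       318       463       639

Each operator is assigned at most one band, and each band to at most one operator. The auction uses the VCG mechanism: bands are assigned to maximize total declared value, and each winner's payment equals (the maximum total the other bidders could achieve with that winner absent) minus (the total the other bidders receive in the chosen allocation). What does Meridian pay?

Efficient allocation: OrbitCom→Band C ($716M), Solara→Band G ($514M), VistaNet→Band E ($975M), NorthTel→Band B ($778M), Meridian→Band F ($841M); total welfare W = $3824M.
Meridian receives Band F at value $841M, so the others get W − 841 = $2983M.
Without Meridian: best allocation of the remaining 4 bidders over all 5 bands is OrbitCom→Band C ($716M), Solara→Band B ($795M), VistaNet→Band E ($975M), NorthTel→Band F ($526M), total $3012M.
VCG payment = (others' best without Meridian) − (others' welfare with Meridian) = 3012 − 2983 = $29M.

Meridian pays $29M.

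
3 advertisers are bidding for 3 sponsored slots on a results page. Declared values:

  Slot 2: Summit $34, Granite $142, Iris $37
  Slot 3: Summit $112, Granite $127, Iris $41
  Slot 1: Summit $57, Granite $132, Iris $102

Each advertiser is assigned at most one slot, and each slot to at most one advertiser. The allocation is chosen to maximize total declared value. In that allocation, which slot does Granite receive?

This is a one-to-one assignment (maximum-weight bipartite matching).
Optimal: Summit→Slot 3 ($112), Granite→Slot 2 ($142), Iris→Slot 1 ($102) — total 112+142+102 = $356.
Next-best assignment: Summit→Slot 3, Granite→Slot 1, Iris→Slot 2 = $281.
Swapping Iris↔Summit (Iris→Slot 3 $41, Summit→Slot 1 $57) loses 116.

Granite receives Slot 2.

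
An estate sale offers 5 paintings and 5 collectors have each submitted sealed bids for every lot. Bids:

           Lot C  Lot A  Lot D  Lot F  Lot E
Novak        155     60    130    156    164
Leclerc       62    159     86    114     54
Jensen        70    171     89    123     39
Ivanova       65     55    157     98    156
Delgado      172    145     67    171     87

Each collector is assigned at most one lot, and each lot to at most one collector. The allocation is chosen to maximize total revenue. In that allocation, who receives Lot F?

Leclerc receives Lot F.

Optimal: Novak→Lot E ($164), Leclerc→Lot F ($114), Jensen→Lot A ($171), Ivanova→Lot D ($157), Delgado→Lot C ($172) — total 164+114+171+157+172 = $778.
Column-greedy (each lot in turn goes to its best remaining collector) gives $710, worse by 68.
Swapping Jensen↔Novak (Jensen→Lot E $39, Novak→Lot A $60) loses 236.
Leclerc's own top lot is Lot A ($159), but forcing Leclerc→Lot A and reassigning the rest optimally gives only $775 — worse by 3.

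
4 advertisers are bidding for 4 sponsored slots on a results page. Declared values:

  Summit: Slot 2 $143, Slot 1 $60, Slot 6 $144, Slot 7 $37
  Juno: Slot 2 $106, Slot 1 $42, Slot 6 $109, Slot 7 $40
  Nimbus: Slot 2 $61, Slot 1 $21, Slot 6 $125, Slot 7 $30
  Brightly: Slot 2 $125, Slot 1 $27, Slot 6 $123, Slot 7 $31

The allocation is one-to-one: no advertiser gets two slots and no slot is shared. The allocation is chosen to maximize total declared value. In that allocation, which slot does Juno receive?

This is the linear assignment problem.
Optimal: Summit→Slot 1 ($60), Juno→Slot 7 ($40), Nimbus→Slot 6 ($125), Brightly→Slot 2 ($125) — total 60+40+125+125 = $350.
Max-entry greedy (repeatedly take the single best remaining cell) gives $341, worse by 9.
No other one-to-one assignment exceeds $350.
Juno's own top slot is Slot 6 ($109), but forcing Juno→Slot 6 and reassigning the rest optimally gives only $324 — worse by 26.

Juno receives Slot 7.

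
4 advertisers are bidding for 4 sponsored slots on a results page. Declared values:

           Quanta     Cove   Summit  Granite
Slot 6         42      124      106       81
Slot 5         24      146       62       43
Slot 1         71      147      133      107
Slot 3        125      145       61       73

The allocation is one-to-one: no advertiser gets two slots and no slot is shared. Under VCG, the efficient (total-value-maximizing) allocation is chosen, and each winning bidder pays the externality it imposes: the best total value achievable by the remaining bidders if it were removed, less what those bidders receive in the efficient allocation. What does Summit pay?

Summit pays $26.

Efficient allocation: Quanta→Slot 3 ($125), Cove→Slot 5 ($146), Summit→Slot 1 ($133), Granite→Slot 6 ($81); total welfare W = $485.
Summit receives Slot 1 at value $133, so the others get W − 133 = $352.
Without Summit: best allocation of the remaining 3 bidders over all 4 slots is Quanta→Slot 3 ($125), Cove→Slot 5 ($146), Granite→Slot 1 ($107), total $378.
VCG payment = (others' best without Summit) − (others' welfare with Summit) = 378 − 352 = $26.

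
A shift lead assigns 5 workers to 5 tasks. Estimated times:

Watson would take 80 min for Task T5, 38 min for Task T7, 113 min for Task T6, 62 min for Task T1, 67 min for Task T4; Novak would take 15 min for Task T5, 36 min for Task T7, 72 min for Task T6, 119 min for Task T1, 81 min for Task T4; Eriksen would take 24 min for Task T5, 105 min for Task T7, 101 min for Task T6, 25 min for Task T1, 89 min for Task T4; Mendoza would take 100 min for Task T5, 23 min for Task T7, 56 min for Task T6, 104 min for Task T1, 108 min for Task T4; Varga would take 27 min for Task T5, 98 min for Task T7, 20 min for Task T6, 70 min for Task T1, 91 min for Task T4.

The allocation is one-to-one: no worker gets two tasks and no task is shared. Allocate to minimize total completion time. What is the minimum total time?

Optimal: Watson→Task T4 (67 min), Novak→Task T5 (15 min), Eriksen→Task T1 (25 min), Mendoza→Task T7 (23 min), Varga→Task T6 (20 min) — total 67+15+25+23+20 = 150 min.
Row-greedy (each worker in turn takes its cheapest remaining task) gives 225 min, worse by 75.
Swapping Eriksen↔Watson (Eriksen→Task T4 89 min, Watson→Task T1 62 min) adds 59.

Minimum total: 150 min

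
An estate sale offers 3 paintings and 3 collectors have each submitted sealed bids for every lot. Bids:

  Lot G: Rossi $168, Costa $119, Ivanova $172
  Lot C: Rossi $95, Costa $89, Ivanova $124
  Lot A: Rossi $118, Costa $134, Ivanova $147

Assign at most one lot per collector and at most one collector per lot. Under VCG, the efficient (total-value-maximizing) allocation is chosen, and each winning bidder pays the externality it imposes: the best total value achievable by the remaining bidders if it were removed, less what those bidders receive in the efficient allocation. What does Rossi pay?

Efficient allocation: Rossi→Lot G ($168), Costa→Lot A ($134), Ivanova→Lot C ($124); total welfare W = $426.
Rossi receives Lot G at value $168, so the others get W − 168 = $258.
Without Rossi: best allocation of the remaining 2 bidders over all 3 lots is Costa→Lot A ($134), Ivanova→Lot G ($172), total $306.
VCG payment = (others' best without Rossi) − (others' welfare with Rossi) = 306 − 258 = $48.

Rossi pays $48.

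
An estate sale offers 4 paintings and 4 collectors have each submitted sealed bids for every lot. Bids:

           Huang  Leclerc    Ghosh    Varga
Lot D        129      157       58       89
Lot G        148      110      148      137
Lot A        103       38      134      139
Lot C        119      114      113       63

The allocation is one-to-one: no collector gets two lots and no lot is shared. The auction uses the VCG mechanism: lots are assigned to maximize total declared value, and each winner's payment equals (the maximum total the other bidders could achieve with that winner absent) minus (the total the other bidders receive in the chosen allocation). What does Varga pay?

Varga pays $15.

Efficient allocation: Huang→Lot C ($119), Leclerc→Lot D ($157), Ghosh→Lot G ($148), Varga→Lot A ($139); total welfare W = $563.
Varga receives Lot A at value $139, so the others get W − 139 = $424.
Without Varga: best allocation of the remaining 3 bidders over all 4 lots is Huang→Lot G ($148), Leclerc→Lot D ($157), Ghosh→Lot A ($134), total $439.
VCG payment = (others' best without Varga) − (others' welfare with Varga) = 439 − 424 = $15.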